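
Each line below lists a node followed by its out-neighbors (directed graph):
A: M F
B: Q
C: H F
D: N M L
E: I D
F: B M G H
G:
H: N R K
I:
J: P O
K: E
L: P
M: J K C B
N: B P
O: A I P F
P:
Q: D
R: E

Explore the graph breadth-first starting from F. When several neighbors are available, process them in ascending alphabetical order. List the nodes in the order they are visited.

F B G H M Q K N R C J D E P O L I A

Visit F; enqueue B, G, H, M → queue [B, G, H, M]
Visit B; enqueue Q → queue [G, H, M, Q]
Visit G → queue [H, M, Q]
Visit H; enqueue K, N, R → queue [M, Q, K, N, R]
Visit M; enqueue C, J → queue [Q, K, N, R, C, J]
Visit Q; enqueue D → queue [K, N, R, C, J, D]
Visit K; enqueue E → queue [N, R, C, J, D, E]
Visit N; enqueue P → queue [R, C, J, D, E, P]
Visit R → queue [C, J, D, E, P]
Visit C → queue [J, D, E, P]
Visit J; enqueue O → queue [D, E, P, O]
Visit D; enqueue L → queue [E, P, O, L]
Visit E; enqueue I → queue [P, O, L, I]
Visit P → queue [O, L, I]
Visit O; enqueue A → queue [L, I, A]
Visit L → queue [I, A]
Visit I → queue [A]
Visit A → queue []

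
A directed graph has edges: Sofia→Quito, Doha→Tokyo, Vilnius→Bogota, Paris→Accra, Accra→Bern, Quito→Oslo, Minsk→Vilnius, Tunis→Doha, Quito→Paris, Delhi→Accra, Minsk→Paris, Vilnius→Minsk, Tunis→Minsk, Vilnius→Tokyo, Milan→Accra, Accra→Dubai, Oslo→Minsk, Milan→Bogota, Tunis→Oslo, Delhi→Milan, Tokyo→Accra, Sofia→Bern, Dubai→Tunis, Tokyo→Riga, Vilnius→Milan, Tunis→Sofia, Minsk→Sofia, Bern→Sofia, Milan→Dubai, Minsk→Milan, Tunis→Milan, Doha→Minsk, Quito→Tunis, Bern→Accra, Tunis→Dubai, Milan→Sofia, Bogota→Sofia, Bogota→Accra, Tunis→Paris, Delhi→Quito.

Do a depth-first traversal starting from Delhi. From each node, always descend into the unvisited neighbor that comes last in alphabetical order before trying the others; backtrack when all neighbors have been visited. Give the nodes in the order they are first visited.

Delhi Quito Tunis Sofia Bern Accra Dubai Paris Oslo Minsk Vilnius Tokyo Riga Milan Bogota Doha

Visit Delhi
Delhi → Quito
Quito → Tunis
Tunis → Sofia
Sofia → Bern
Bern → Accra
Accra → Dubai
Tunis → Paris
Tunis → Oslo
Oslo → Minsk
Minsk → Vilnius
Vilnius → Tokyo
Tokyo → Riga
Vilnius → Milan
Milan → Bogota
Tunis → Doha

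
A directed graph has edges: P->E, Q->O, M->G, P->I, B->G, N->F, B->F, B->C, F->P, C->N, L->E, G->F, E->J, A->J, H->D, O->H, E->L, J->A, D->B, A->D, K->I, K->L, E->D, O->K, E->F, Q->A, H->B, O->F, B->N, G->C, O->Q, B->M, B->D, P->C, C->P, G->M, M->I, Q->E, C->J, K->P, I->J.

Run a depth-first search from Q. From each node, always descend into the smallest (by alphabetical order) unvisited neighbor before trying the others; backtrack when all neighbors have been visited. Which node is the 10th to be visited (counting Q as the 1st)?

Visit Q
Q → A
A → D
D → B
B → C
C → J
C → N
N → F
F → P
P → E
E → L
P → I
B → G
G → M
Q → O
O → H
O → K

Visit order: Q, A, D, B, C, J, N, F, P, E, L, I, G, M, O, H, K

E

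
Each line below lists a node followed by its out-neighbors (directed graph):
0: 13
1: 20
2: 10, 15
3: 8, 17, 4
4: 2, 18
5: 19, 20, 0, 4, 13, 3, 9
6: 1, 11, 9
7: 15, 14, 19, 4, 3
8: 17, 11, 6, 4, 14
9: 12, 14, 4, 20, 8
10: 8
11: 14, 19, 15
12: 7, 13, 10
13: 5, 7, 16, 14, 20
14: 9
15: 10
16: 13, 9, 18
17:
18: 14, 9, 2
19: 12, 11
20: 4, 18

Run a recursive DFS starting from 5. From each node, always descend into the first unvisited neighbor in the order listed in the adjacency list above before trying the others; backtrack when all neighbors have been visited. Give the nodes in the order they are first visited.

5 19 12 7 15 10 8 17 11 14 9 4 2 18 20 6 1 3 13 16 0

Visit 5
5 → 19
19 → 12
12 → 7
7 → 15
15 → 10
10 → 8
8 → 17
8 → 11
11 → 14
14 → 9
9 → 4
4 → 2
4 → 18
9 → 20
8 → 6
6 → 1
7 → 3
12 → 13
13 → 16
5 → 0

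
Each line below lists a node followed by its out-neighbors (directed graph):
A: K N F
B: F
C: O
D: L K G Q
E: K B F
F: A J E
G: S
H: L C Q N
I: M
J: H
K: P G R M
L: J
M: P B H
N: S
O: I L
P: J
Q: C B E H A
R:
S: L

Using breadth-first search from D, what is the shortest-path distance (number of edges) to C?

2

Level 0: D
Level 1: G, K, L, Q
Level 2: A, B, C, E, H, J, M, P, R, S
Level 3: F, N, O
Level 4: I
C first appears at level 2.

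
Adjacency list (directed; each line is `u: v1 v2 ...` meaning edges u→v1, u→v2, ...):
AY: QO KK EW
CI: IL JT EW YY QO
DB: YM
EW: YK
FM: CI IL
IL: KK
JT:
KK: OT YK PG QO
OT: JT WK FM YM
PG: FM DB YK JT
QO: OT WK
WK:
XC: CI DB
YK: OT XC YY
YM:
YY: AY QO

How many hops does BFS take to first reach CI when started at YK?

Level 0: YK
Level 1: OT, XC, YY
Level 2: AY, CI, DB, FM, JT, QO, WK, YM
Level 3: EW, IL, KK
Level 4: PG
CI first appears at level 2.

2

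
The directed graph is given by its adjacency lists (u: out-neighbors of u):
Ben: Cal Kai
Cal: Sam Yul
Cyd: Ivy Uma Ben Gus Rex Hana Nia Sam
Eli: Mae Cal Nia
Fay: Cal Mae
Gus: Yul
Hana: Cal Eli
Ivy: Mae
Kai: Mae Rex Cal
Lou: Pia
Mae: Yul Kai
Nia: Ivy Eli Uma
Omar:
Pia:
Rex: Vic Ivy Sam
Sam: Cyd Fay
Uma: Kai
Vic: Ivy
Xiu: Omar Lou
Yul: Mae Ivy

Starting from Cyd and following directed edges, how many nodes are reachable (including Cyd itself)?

BFS from Cyd visits: Cyd, Ben, Gus, Hana, Ivy, Nia, Rex, Sam, Uma, Cal, Kai, Yul, Eli, Mae, Vic, Fay
Reachable nodes: 16 of 20 total.

16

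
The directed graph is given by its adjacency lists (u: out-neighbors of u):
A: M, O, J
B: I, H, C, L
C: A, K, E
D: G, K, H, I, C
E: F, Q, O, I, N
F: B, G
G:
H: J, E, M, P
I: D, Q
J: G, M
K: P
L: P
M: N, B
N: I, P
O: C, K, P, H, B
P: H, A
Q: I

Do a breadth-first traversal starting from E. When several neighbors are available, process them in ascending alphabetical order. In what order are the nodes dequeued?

E → F → I → N → O → Q → B → G → D → P → C → H → K → L → A → J → M

Visit E; enqueue F, I, N, O, Q → queue [F, I, N, O, Q]
Visit F; enqueue B, G → queue [I, N, O, Q, B, G]
Visit I; enqueue D → queue [N, O, Q, B, G, D]
Visit N; enqueue P → queue [O, Q, B, G, D, P]
Visit O; enqueue C, H, K → queue [Q, B, G, D, P, C, H, K]
Visit Q → queue [B, G, D, P, C, H, K]
Visit B; enqueue L → queue [G, D, P, C, H, K, L]
Visit G → queue [D, P, C, H, K, L]
Visit D → queue [P, C, H, K, L]
Visit P; enqueue A → queue [C, H, K, L, A]
Visit C → queue [H, K, L, A]
Visit H; enqueue J, M → queue [K, L, A, J, M]
Visit K → queue [L, A, J, M]
Visit L → queue [A, J, M]
Visit A → queue [J, M]
Visit J → queue [M]
Visit M → queue []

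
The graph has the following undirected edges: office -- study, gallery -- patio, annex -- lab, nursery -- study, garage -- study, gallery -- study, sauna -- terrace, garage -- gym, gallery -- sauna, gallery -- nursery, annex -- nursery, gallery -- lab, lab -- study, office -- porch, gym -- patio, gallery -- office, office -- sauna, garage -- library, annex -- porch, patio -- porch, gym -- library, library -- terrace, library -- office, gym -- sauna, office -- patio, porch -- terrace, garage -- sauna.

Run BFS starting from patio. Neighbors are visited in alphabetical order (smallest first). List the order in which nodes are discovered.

patio -> gallery -> gym -> office -> porch -> lab -> nursery -> sauna -> study -> garage -> library -> annex -> terrace

Visit patio; enqueue gallery, gym, office, porch → queue [gallery, gym, office, porch]
Visit gallery; enqueue lab, nursery, sauna, study → queue [gym, office, porch, lab, nursery, sauna, study]
Visit gym; enqueue garage, library → queue [office, porch, lab, nursery, sauna, study, garage, library]
Visit office → queue [porch, lab, nursery, sauna, study, garage, library]
Visit porch; enqueue annex, terrace → queue [lab, nursery, sauna, study, garage, library, annex, terrace]
Visit lab → queue [nursery, sauna, study, garage, library, annex, terrace]
Visit nursery → queue [sauna, study, garage, library, annex, terrace]
Visit sauna → queue [study, garage, library, annex, terrace]
Visit study → queue [garage, library, annex, terrace]
Visit garage → queue [library, annex, terrace]
Visit library → queue [annex, terrace]
Visit annex → queue [terrace]
Visit terrace → queue []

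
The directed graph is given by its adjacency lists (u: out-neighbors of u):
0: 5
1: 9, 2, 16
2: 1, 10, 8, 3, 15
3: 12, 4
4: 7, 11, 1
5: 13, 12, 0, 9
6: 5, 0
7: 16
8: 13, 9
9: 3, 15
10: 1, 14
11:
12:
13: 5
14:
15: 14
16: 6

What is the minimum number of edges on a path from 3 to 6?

4

Level 0: 3
Level 1: 4, 12
Level 2: 1, 7, 11
Level 3: 2, 9, 16
Level 4: 6, 8, 10, 15
Level 5: 0, 5, 13, 14
6 first appears at level 4.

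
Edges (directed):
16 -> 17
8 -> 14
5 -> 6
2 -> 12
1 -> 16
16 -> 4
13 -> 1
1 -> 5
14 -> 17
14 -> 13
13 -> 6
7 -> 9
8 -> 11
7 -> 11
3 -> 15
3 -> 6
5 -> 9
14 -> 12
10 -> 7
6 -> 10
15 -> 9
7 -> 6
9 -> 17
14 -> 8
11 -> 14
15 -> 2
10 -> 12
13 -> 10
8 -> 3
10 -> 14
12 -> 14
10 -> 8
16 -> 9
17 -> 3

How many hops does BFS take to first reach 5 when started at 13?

Level 0: 13
Level 1: 1, 6, 10
Level 2: 5, 7, 8, 12, 14, 16
Level 3: 3, 4, 9, 11, 17
Level 4: 15
Level 5: 2
5 first appears at level 2.

2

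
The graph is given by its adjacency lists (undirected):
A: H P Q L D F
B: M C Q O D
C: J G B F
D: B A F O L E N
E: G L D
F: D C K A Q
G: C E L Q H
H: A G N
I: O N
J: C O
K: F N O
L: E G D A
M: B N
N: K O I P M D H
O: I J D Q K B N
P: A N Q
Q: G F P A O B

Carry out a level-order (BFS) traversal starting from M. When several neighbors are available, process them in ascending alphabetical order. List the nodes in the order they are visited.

M B N C D O Q H I K P F G J A E L

Visit M; enqueue B, N → queue [B, N]
Visit B; enqueue C, D, O, Q → queue [N, C, D, O, Q]
Visit N; enqueue H, I, K, P → queue [C, D, O, Q, H, I, K, P]
Visit C; enqueue F, G, J → queue [D, O, Q, H, I, K, P, F, G, J]
Visit D; enqueue A, E, L → queue [O, Q, H, I, K, P, F, G, J, A, E, L]
Visit O → queue [Q, H, I, K, P, F, G, J, A, E, L]
Visit Q → queue [H, I, K, P, F, G, J, A, E, L]
Visit H → queue [I, K, P, F, G, J, A, E, L]
Visit I → queue [K, P, F, G, J, A, E, L]
Visit K → queue [P, F, G, J, A, E, L]
Visit P → queue [F, G, J, A, E, L]
Visit F → queue [G, J, A, E, L]
Visit G → queue [J, A, E, L]
Visit J → queue [A, E, L]
Visit A → queue [E, L]
Visit E → queue [L]
Visit L → queue []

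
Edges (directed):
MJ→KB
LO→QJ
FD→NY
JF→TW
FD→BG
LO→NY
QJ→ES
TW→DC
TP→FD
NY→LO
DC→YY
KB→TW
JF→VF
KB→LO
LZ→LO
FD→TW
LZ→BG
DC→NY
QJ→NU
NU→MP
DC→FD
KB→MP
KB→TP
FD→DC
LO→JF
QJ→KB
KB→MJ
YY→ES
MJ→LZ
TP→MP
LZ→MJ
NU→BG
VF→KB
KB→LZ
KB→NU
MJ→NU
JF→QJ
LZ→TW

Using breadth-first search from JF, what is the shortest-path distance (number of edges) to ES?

Level 0: JF
Level 1: QJ, TW, VF
Level 2: DC, ES, KB, NU
Level 3: BG, FD, LO, LZ, MJ, MP, NY, TP, YY
ES first appears at level 2.

2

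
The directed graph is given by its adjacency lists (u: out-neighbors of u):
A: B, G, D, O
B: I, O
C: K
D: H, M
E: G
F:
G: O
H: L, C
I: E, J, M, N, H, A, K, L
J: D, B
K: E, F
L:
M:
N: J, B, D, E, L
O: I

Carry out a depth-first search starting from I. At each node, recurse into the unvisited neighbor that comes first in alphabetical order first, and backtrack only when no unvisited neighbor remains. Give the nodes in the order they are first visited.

I → A → B → O → D → H → C → K → E → G → F → L → M → J → N

Visit I
I → A
A → B
B → O
A → D
D → H
H → C
C → K
K → E
E → G
K → F
H → L
D → M
I → J
I → N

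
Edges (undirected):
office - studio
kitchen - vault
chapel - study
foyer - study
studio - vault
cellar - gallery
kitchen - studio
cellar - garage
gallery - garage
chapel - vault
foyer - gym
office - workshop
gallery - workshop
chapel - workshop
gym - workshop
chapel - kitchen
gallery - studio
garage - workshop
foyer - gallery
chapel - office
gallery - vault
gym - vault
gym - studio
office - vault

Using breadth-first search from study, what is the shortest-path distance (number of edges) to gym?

2

Level 0: study
Level 1: chapel, foyer
Level 2: gallery, gym, kitchen, office, vault, workshop
Level 3: cellar, garage, studio
gym first appears at level 2.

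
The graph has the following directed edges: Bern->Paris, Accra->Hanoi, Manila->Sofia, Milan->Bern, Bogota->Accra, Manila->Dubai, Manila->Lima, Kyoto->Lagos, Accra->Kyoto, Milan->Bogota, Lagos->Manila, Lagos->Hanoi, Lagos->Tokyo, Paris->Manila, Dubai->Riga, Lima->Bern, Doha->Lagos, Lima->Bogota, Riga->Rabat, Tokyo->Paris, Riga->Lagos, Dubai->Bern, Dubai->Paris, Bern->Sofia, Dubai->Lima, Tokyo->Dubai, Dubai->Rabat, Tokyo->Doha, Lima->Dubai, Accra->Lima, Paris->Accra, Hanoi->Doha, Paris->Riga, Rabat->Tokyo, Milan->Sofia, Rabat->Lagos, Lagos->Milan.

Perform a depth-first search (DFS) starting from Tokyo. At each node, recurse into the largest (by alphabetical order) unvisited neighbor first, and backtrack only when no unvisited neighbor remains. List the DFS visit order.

Tokyo → Paris → Riga → Rabat → Lagos → Milan → Sofia → Bogota → Accra → Lima → Dubai → Bern → Kyoto → Hanoi → Doha → Manila

Visit Tokyo
Tokyo → Paris
Paris → Riga
Riga → Rabat
Rabat → Lagos
Lagos → Milan
Milan → Sofia
Milan → Bogota
Bogota → Accra
Accra → Lima
Lima → Dubai
Dubai → Bern
Accra → Kyoto
Accra → Hanoi
Hanoi → Doha
Lagos → Manila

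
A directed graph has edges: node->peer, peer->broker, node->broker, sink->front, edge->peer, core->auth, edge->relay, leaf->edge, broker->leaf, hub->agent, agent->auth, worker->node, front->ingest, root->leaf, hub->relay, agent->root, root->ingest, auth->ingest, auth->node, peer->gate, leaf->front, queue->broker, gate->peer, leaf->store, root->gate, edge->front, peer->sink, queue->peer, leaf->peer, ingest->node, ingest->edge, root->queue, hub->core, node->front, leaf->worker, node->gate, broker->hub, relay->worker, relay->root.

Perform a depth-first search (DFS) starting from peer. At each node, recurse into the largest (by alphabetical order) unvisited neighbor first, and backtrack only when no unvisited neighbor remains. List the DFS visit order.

peer, sink, front, ingest, node, gate, broker, leaf, worker, store, edge, relay, root, queue, hub, core, auth, agent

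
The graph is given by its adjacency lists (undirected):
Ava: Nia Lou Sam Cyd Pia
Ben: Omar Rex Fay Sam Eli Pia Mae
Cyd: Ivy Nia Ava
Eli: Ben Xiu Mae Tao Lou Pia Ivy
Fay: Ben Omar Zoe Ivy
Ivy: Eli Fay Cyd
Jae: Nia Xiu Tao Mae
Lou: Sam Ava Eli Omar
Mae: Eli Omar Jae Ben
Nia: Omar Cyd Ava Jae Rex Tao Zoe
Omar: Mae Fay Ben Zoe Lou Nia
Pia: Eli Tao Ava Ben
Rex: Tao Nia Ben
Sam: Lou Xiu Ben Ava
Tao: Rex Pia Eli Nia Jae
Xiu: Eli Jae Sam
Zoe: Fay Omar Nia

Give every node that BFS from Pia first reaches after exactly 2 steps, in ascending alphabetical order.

Level 0: Pia
Level 1: Ava, Ben, Eli, Tao
Level 2: Cyd, Fay, Ivy, Jae, Lou, Mae, Nia, Omar, Rex, Sam, Xiu
Level 3: Zoe

Cyd, Fay, Ivy, Jae, Lou, Mae, Nia, Omar, Rex, Sam, Xiu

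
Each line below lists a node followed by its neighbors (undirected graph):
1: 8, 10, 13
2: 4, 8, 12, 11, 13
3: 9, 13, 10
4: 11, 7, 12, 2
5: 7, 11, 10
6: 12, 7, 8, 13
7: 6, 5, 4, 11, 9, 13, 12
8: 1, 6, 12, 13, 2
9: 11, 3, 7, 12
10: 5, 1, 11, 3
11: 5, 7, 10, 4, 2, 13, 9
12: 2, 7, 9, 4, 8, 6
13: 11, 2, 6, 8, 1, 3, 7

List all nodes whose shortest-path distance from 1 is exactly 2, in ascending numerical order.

2, 3, 5, 6, 7, 11, 12

Level 0: 1
Level 1: 8, 10, 13
Level 2: 2, 3, 5, 6, 7, 11, 12
Level 3: 4, 9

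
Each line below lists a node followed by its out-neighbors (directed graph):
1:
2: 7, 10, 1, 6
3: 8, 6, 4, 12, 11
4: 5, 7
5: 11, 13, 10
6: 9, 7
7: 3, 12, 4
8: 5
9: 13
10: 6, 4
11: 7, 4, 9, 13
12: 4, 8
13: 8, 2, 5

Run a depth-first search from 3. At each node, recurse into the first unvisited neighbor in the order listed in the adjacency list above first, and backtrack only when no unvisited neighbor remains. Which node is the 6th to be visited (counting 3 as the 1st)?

12

Visit 3
3 → 8
8 → 5
5 → 11
11 → 7
7 → 12
12 → 4
11 → 9
9 → 13
13 → 2
2 → 10
10 → 6
2 → 1

Visit order: 3, 8, 5, 11, 7, 12, 4, 9, 13, 2, 10, 6, 1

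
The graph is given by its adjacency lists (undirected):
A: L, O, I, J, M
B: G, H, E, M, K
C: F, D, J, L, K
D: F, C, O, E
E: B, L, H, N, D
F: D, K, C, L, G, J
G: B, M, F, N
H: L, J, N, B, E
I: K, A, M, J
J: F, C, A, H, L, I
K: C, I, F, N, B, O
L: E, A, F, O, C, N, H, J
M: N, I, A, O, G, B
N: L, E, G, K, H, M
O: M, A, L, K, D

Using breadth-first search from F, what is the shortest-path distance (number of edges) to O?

2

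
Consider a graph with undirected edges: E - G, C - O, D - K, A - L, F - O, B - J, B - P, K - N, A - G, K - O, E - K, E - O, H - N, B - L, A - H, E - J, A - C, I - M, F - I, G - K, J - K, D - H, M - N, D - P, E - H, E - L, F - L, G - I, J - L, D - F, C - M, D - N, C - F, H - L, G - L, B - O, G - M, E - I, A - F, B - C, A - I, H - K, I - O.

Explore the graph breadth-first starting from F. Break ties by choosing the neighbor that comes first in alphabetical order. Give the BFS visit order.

Visit F; enqueue A, C, D, I, L, O → queue [A, C, D, I, L, O]
Visit A; enqueue G, H → queue [C, D, I, L, O, G, H]
Visit C; enqueue B, M → queue [D, I, L, O, G, H, B, M]
Visit D; enqueue K, N, P → queue [I, L, O, G, H, B, M, K, N, P]
Visit I; enqueue E → queue [L, O, G, H, B, M, K, N, P, E]
Visit L; enqueue J → queue [O, G, H, B, M, K, N, P, E, J]
Visit O → queue [G, H, B, M, K, N, P, E, J]
Visit G → queue [H, B, M, K, N, P, E, J]
Visit H → queue [B, M, K, N, P, E, J]
Visit B → queue [M, K, N, P, E, J]
Visit M → queue [K, N, P, E, J]
Visit K → queue [N, P, E, J]
Visit N → queue [P, E, J]
Visit P → queue [E, J]
Visit E → queue [J]
Visit J → queue []

F, A, C, D, I, L, O, G, H, B, M, K, N, P, E, J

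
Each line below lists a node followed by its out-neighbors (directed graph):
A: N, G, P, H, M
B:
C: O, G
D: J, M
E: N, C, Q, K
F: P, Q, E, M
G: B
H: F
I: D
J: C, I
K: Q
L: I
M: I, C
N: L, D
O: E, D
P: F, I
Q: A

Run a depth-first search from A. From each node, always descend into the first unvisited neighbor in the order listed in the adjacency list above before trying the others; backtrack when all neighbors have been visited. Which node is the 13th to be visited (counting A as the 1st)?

B

Visit A
A → N
N → L
L → I
I → D
D → J
J → C
C → O
O → E
E → Q
E → K
C → G
G → B
D → M
A → P
P → F
A → H

Visit order: A, N, L, I, D, J, C, O, E, Q, K, G, B, M, P, F, H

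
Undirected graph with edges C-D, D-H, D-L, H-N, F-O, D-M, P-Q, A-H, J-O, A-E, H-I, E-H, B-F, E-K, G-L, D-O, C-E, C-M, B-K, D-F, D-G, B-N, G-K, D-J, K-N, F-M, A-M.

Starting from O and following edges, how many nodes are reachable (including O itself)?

BFS from O visits: O, D, F, J, C, G, H, L, M, B, E, K, A, I, N
Reachable nodes: 15 of 17 total.

15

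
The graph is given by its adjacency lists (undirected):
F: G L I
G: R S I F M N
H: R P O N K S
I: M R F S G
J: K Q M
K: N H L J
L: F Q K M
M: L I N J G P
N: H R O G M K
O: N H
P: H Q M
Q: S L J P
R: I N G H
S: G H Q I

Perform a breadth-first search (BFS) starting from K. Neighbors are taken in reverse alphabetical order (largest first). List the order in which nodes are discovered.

K, N, L, J, H, R, O, M, G, Q, F, S, P, I

Visit K; enqueue N, L, J, H → queue [N, L, J, H]
Visit N; enqueue R, O, M, G → queue [L, J, H, R, O, M, G]
Visit L; enqueue Q, F → queue [J, H, R, O, M, G, Q, F]
Visit J → queue [H, R, O, M, G, Q, F]
Visit H; enqueue S, P → queue [R, O, M, G, Q, F, S, P]
Visit R; enqueue I → queue [O, M, G, Q, F, S, P, I]
Visit O → queue [M, G, Q, F, S, P, I]
Visit M → queue [G, Q, F, S, P, I]
Visit G → queue [Q, F, S, P, I]
Visit Q → queue [F, S, P, I]
Visit F → queue [S, P, I]
Visit S → queue [P, I]
Visit P → queue [I]
Visit I → queue []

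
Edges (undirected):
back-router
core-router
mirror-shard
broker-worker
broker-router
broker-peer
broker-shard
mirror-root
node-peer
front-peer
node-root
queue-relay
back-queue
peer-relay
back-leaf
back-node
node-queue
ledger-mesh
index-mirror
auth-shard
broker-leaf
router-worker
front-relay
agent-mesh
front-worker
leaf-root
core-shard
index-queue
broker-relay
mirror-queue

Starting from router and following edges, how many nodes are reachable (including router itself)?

BFS from router visits: router, worker, core, broker, back, front, shard, relay, peer, leaf, queue, node, mirror, auth, root, index
Reachable nodes: 16 of 19 total.

16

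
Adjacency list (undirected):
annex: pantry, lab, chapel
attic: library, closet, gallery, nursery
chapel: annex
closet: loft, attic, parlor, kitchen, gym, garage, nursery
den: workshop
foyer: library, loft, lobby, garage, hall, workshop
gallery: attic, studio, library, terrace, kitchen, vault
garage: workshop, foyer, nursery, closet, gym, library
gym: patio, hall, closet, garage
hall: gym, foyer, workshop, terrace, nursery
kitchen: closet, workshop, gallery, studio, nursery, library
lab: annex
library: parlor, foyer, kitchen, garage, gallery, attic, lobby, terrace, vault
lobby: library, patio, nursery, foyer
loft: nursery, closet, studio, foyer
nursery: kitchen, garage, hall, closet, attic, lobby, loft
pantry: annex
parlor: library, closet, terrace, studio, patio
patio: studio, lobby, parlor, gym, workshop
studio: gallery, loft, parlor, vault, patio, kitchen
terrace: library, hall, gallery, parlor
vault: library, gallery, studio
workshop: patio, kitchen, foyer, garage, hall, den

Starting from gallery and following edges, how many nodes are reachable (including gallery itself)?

BFS from gallery visits: gallery, attic, studio, library, terrace, kitchen, vault, closet, nursery, loft, parlor, patio, foyer, garage, lobby, hall, workshop, gym, den
Reachable nodes: 19 of 23 total.

19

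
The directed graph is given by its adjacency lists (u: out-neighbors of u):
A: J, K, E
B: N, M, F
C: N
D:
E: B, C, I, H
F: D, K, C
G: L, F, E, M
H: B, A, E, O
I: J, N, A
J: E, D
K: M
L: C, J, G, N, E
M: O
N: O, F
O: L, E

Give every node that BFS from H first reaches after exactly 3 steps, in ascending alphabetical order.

Level 0: H
Level 1: A, B, E, O
Level 2: C, F, I, J, K, L, M, N
Level 3: D, G

D, G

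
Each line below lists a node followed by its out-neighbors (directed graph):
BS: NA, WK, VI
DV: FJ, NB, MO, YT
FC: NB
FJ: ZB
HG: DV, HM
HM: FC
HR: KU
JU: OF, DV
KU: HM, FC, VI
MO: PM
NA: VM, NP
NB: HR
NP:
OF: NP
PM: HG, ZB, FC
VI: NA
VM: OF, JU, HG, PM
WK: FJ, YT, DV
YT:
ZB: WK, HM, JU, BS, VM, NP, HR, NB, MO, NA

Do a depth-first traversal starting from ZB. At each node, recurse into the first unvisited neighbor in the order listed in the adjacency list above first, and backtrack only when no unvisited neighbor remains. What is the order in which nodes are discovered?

ZB, WK, FJ, YT, DV, NB, HR, KU, HM, FC, VI, NA, VM, OF, NP, JU, HG, PM, MO, BS

Visit ZB
ZB → WK
WK → FJ
WK → YT
WK → DV
DV → NB
NB → HR
HR → KU
KU → HM
HM → FC
KU → VI
VI → NA
NA → VM
VM → OF
OF → NP
VM → JU
VM → HG
VM → PM
DV → MO
ZB → BS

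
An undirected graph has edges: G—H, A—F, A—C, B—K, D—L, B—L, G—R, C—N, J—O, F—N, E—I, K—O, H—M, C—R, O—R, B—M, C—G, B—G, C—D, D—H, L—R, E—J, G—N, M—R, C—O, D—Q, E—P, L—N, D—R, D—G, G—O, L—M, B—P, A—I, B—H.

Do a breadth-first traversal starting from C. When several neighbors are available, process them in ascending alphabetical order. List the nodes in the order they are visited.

C A D G N O R F I H L Q B J K M E P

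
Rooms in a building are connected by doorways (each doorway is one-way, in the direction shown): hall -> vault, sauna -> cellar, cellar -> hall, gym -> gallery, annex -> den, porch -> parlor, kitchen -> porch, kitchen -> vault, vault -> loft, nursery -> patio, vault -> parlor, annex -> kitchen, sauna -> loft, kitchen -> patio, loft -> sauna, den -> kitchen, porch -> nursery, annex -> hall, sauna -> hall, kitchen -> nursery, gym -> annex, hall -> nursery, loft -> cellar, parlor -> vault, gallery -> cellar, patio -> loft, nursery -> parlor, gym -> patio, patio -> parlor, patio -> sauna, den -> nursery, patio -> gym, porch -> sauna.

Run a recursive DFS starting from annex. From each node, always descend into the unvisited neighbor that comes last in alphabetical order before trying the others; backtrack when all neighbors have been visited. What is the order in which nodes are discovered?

Visit annex
annex → kitchen
kitchen → vault
vault → parlor
vault → loft
loft → sauna
sauna → hall
hall → nursery
nursery → patio
patio → gym
gym → gallery
gallery → cellar
kitchen → porch
annex → den

annex, kitchen, vault, parlor, loft, sauna, hall, nursery, patio, gym, gallery, cellar, porch, den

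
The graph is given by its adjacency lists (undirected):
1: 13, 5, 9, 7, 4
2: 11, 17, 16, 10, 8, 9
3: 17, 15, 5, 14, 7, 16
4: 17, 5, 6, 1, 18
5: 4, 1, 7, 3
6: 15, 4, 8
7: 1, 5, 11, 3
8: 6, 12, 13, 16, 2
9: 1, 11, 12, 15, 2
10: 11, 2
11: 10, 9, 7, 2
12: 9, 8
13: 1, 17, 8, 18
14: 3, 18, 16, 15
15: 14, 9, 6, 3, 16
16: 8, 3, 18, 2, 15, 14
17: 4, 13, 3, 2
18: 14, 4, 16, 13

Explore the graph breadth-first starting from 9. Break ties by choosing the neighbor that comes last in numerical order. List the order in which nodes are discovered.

9, 15, 12, 11, 2, 1, 16, 14, 6, 3, 8, 10, 7, 17, 13, 5, 4, 18

Visit 9; enqueue 15, 12, 11, 2, 1 → queue [15, 12, 11, 2, 1]
Visit 15; enqueue 16, 14, 6, 3 → queue [12, 11, 2, 1, 16, 14, 6, 3]
Visit 12; enqueue 8 → queue [11, 2, 1, 16, 14, 6, 3, 8]
Visit 11; enqueue 10, 7 → queue [2, 1, 16, 14, 6, 3, 8, 10, 7]
Visit 2; enqueue 17 → queue [1, 16, 14, 6, 3, 8, 10, 7, 17]
Visit 1; enqueue 13, 5, 4 → queue [16, 14, 6, 3, 8, 10, 7, 17, 13, 5, 4]
Visit 16; enqueue 18 → queue [14, 6, 3, 8, 10, 7, 17, 13, 5, 4, 18]
Visit 14 → queue [6, 3, 8, 10, 7, 17, 13, 5, 4, 18]
Visit 6 → queue [3, 8, 10, 7, 17, 13, 5, 4, 18]
Visit 3 → queue [8, 10, 7, 17, 13, 5, 4, 18]
Visit 8 → queue [10, 7, 17, 13, 5, 4, 18]
Visit 10 → queue [7, 17, 13, 5, 4, 18]
Visit 7 → queue [17, 13, 5, 4, 18]
Visit 17 → queue [13, 5, 4, 18]
Visit 13 → queue [5, 4, 18]
Visit 5 → queue [4, 18]
Visit 4 → queue [18]
Visit 18 → queue []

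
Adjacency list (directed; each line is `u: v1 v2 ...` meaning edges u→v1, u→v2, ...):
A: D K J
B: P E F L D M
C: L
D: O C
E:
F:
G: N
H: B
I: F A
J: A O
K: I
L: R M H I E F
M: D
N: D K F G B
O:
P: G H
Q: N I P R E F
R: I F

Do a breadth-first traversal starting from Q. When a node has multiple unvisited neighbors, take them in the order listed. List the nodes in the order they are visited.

Q, N, I, P, R, E, F, D, K, G, B, A, H, O, C, L, M, J

Visit Q; enqueue N, I, P, R, E, F → queue [N, I, P, R, E, F]
Visit N; enqueue D, K, G, B → queue [I, P, R, E, F, D, K, G, B]
Visit I; enqueue A → queue [P, R, E, F, D, K, G, B, A]
Visit P; enqueue H → queue [R, E, F, D, K, G, B, A, H]
Visit R → queue [E, F, D, K, G, B, A, H]
Visit E → queue [F, D, K, G, B, A, H]
Visit F → queue [D, K, G, B, A, H]
Visit D; enqueue O, C → queue [K, G, B, A, H, O, C]
Visit K → queue [G, B, A, H, O, C]
Visit G → queue [B, A, H, O, C]
Visit B; enqueue L, M → queue [A, H, O, C, L, M]
Visit A; enqueue J → queue [H, O, C, L, M, J]
Visit H → queue [O, C, L, M, J]
Visit O → queue [C, L, M, J]
Visit C → queue [L, M, J]
Visit L → queue [M, J]
Visit M → queue [J]
Visit J → queue []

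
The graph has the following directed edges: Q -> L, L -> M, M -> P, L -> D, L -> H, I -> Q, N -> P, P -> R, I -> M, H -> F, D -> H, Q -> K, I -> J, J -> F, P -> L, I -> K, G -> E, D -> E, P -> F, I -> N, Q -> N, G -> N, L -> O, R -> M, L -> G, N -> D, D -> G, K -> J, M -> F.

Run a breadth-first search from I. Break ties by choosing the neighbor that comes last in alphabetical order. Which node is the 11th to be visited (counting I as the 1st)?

O

Visit I; enqueue Q, N, M, K, J → queue [Q, N, M, K, J]
Visit Q; enqueue L → queue [N, M, K, J, L]
Visit N; enqueue P, D → queue [M, K, J, L, P, D]
Visit M; enqueue F → queue [K, J, L, P, D, F]
Visit K → queue [J, L, P, D, F]
Visit J → queue [L, P, D, F]
Visit L; enqueue O, H, G → queue [P, D, F, O, H, G]
Visit P; enqueue R → queue [D, F, O, H, G, R]
Visit D; enqueue E → queue [F, O, H, G, R, E]
Visit F → queue [O, H, G, R, E]
Visit O → queue [H, G, R, E]
Visit H → queue [G, R, E]
Visit G → queue [R, E]
Visit R → queue [E]
Visit E → queue []

Visit order: I, Q, N, M, K, J, L, P, D, F, O, H, G, R, E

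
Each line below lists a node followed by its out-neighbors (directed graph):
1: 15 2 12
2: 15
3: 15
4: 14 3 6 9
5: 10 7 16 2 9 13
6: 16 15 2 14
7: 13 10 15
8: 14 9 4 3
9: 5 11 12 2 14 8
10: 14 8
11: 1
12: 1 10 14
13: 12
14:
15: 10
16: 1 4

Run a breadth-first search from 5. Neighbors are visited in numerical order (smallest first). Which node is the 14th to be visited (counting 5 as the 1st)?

4

Visit 5; enqueue 2, 7, 9, 10, 13, 16 → queue [2, 7, 9, 10, 13, 16]
Visit 2; enqueue 15 → queue [7, 9, 10, 13, 16, 15]
Visit 7 → queue [9, 10, 13, 16, 15]
Visit 9; enqueue 8, 11, 12, 14 → queue [10, 13, 16, 15, 8, 11, 12, 14]
Visit 10 → queue [13, 16, 15, 8, 11, 12, 14]
Visit 13 → queue [16, 15, 8, 11, 12, 14]
Visit 16; enqueue 1, 4 → queue [15, 8, 11, 12, 14, 1, 4]
Visit 15 → queue [8, 11, 12, 14, 1, 4]
Visit 8; enqueue 3 → queue [11, 12, 14, 1, 4, 3]
Visit 11 → queue [12, 14, 1, 4, 3]
Visit 12 → queue [14, 1, 4, 3]
Visit 14 → queue [1, 4, 3]
Visit 1 → queue [4, 3]
Visit 4; enqueue 6 → queue [3, 6]
Visit 3 → queue [6]
Visit 6 → queue []

Visit order: 5, 2, 7, 9, 10, 13, 16, 15, 8, 11, 12, 14, 1, 4, 3, 6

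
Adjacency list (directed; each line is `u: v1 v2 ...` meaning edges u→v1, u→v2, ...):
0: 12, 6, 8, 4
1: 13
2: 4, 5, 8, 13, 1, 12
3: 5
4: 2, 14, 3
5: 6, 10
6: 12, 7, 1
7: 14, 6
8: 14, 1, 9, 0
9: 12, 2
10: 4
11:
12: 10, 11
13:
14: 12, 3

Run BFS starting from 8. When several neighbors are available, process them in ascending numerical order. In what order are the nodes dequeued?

8 -> 0 -> 1 -> 9 -> 14 -> 4 -> 6 -> 12 -> 13 -> 2 -> 3 -> 7 -> 10 -> 11 -> 5

Visit 8; enqueue 0, 1, 9, 14 → queue [0, 1, 9, 14]
Visit 0; enqueue 4, 6, 12 → queue [1, 9, 14, 4, 6, 12]
Visit 1; enqueue 13 → queue [9, 14, 4, 6, 12, 13]
Visit 9; enqueue 2 → queue [14, 4, 6, 12, 13, 2]
Visit 14; enqueue 3 → queue [4, 6, 12, 13, 2, 3]
Visit 4 → queue [6, 12, 13, 2, 3]
Visit 6; enqueue 7 → queue [12, 13, 2, 3, 7]
Visit 12; enqueue 10, 11 → queue [13, 2, 3, 7, 10, 11]
Visit 13 → queue [2, 3, 7, 10, 11]
Visit 2; enqueue 5 → queue [3, 7, 10, 11, 5]
Visit 3 → queue [7, 10, 11, 5]
Visit 7 → queue [10, 11, 5]
Visit 10 → queue [11, 5]
Visit 11 → queue [5]
Visit 5 → queue []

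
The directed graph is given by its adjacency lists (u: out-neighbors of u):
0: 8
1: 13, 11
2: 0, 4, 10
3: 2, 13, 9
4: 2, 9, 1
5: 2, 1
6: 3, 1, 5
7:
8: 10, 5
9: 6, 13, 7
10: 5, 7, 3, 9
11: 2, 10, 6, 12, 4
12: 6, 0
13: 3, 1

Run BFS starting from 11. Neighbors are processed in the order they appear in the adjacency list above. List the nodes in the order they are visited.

Visit 11; enqueue 2, 10, 6, 12, 4 → queue [2, 10, 6, 12, 4]
Visit 2; enqueue 0 → queue [10, 6, 12, 4, 0]
Visit 10; enqueue 5, 7, 3, 9 → queue [6, 12, 4, 0, 5, 7, 3, 9]
Visit 6; enqueue 1 → queue [12, 4, 0, 5, 7, 3, 9, 1]
Visit 12 → queue [4, 0, 5, 7, 3, 9, 1]
Visit 4 → queue [0, 5, 7, 3, 9, 1]
Visit 0; enqueue 8 → queue [5, 7, 3, 9, 1, 8]
Visit 5 → queue [7, 3, 9, 1, 8]
Visit 7 → queue [3, 9, 1, 8]
Visit 3; enqueue 13 → queue [9, 1, 8, 13]
Visit 9 → queue [1, 8, 13]
Visit 1 → queue [8, 13]
Visit 8 → queue [13]
Visit 13 → queue []

11 -> 2 -> 10 -> 6 -> 12 -> 4 -> 0 -> 5 -> 7 -> 3 -> 9 -> 1 -> 8 -> 13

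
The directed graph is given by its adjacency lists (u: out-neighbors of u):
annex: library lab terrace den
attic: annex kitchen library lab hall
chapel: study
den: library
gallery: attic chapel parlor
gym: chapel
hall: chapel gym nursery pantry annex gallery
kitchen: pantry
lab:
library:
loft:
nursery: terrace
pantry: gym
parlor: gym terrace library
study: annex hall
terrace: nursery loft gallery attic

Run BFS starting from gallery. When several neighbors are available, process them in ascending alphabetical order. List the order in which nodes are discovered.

gallery, attic, chapel, parlor, annex, hall, kitchen, lab, library, study, gym, terrace, den, nursery, pantry, loft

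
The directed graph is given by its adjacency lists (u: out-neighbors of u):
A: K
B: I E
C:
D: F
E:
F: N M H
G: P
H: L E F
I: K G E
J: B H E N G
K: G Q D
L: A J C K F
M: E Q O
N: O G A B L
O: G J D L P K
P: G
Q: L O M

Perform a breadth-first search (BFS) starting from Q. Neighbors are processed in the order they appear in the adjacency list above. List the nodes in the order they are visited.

Visit Q; enqueue L, O, M → queue [L, O, M]
Visit L; enqueue A, J, C, K, F → queue [O, M, A, J, C, K, F]
Visit O; enqueue G, D, P → queue [M, A, J, C, K, F, G, D, P]
Visit M; enqueue E → queue [A, J, C, K, F, G, D, P, E]
Visit A → queue [J, C, K, F, G, D, P, E]
Visit J; enqueue B, H, N → queue [C, K, F, G, D, P, E, B, H, N]
Visit C → queue [K, F, G, D, P, E, B, H, N]
Visit K → queue [F, G, D, P, E, B, H, N]
Visit F → queue [G, D, P, E, B, H, N]
Visit G → queue [D, P, E, B, H, N]
Visit D → queue [P, E, B, H, N]
Visit P → queue [E, B, H, N]
Visit E → queue [B, H, N]
Visit B; enqueue I → queue [H, N, I]
Visit H → queue [N, I]
Visit N → queue [I]
Visit I → queue []

Q → L → O → M → A → J → C → K → F → G → D → P → E → B → H → N → I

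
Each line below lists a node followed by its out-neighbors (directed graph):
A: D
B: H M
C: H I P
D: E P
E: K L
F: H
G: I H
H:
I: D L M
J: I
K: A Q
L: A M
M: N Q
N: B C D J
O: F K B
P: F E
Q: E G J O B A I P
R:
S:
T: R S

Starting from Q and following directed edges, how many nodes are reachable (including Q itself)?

17

BFS from Q visits: Q, E, G, J, O, B, A, I, P, K, L, H, F, M, D, N, C
Reachable nodes: 17 of 20 total.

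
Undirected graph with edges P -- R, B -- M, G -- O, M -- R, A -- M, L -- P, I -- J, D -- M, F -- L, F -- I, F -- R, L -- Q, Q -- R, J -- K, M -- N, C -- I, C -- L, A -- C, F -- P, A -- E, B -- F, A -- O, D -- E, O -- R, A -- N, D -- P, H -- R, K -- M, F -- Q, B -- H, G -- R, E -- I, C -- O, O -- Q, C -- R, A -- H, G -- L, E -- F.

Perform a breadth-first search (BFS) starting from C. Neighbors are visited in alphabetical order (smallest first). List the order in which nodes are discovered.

Visit C; enqueue A, I, L, O, R → queue [A, I, L, O, R]
Visit A; enqueue E, H, M, N → queue [I, L, O, R, E, H, M, N]
Visit I; enqueue F, J → queue [L, O, R, E, H, M, N, F, J]
Visit L; enqueue G, P, Q → queue [O, R, E, H, M, N, F, J, G, P, Q]
Visit O → queue [R, E, H, M, N, F, J, G, P, Q]
Visit R → queue [E, H, M, N, F, J, G, P, Q]
Visit E; enqueue D → queue [H, M, N, F, J, G, P, Q, D]
Visit H; enqueue B → queue [M, N, F, J, G, P, Q, D, B]
Visit M; enqueue K → queue [N, F, J, G, P, Q, D, B, K]
Visit N → queue [F, J, G, P, Q, D, B, K]
Visit F → queue [J, G, P, Q, D, B, K]
Visit J → queue [G, P, Q, D, B, K]
Visit G → queue [P, Q, D, B, K]
Visit P → queue [Q, D, B, K]
Visit Q → queue [D, B, K]
Visit D → queue [B, K]
Visit B → queue [K]
Visit K → queue []

C, A, I, L, O, R, E, H, M, N, F, J, G, P, Q, D, B, K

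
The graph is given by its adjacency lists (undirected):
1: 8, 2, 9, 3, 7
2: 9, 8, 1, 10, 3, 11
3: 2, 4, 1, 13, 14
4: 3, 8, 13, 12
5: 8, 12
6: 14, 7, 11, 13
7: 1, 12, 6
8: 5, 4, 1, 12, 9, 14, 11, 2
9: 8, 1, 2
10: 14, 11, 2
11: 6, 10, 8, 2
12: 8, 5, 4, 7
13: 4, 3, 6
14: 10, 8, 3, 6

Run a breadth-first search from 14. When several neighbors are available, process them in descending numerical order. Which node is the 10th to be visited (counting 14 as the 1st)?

5

Visit 14; enqueue 10, 8, 6, 3 → queue [10, 8, 6, 3]
Visit 10; enqueue 11, 2 → queue [8, 6, 3, 11, 2]
Visit 8; enqueue 12, 9, 5, 4, 1 → queue [6, 3, 11, 2, 12, 9, 5, 4, 1]
Visit 6; enqueue 13, 7 → queue [3, 11, 2, 12, 9, 5, 4, 1, 13, 7]
Visit 3 → queue [11, 2, 12, 9, 5, 4, 1, 13, 7]
Visit 11 → queue [2, 12, 9, 5, 4, 1, 13, 7]
Visit 2 → queue [12, 9, 5, 4, 1, 13, 7]
Visit 12 → queue [9, 5, 4, 1, 13, 7]
Visit 9 → queue [5, 4, 1, 13, 7]
Visit 5 → queue [4, 1, 13, 7]
Visit 4 → queue [1, 13, 7]
Visit 1 → queue [13, 7]
Visit 13 → queue [7]
Visit 7 → queue []

Visit order: 14, 10, 8, 6, 3, 11, 2, 12, 9, 5, 4, 1, 13, 7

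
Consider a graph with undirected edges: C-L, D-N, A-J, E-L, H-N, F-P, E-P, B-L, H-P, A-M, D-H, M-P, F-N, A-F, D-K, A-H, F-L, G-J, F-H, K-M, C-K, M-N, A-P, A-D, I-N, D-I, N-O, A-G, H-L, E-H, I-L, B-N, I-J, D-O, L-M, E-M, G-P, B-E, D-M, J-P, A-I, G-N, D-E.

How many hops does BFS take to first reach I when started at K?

2

Level 0: K
Level 1: C, D, M
Level 2: A, E, H, I, L, N, O, P
Level 3: B, F, G, J
I first appears at level 2.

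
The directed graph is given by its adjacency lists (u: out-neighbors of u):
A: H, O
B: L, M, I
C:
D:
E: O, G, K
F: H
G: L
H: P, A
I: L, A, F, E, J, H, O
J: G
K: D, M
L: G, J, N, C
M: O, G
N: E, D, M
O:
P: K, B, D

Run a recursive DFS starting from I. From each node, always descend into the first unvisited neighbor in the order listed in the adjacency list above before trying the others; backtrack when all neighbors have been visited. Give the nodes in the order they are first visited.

I L G J N E O K D M C A H P B F

Visit I
I → L
L → G
L → J
L → N
N → E
E → O
E → K
K → D
K → M
L → C
I → A
A → H
H → P
P → B
I → F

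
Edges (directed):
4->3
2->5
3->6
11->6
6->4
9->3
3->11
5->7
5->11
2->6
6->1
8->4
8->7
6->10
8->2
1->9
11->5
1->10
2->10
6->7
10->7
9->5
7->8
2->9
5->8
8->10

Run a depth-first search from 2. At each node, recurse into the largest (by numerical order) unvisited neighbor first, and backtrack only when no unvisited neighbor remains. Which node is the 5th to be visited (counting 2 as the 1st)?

Visit 2
2 → 10
10 → 7
7 → 8
8 → 4
4 → 3
3 → 11
11 → 6
6 → 1
1 → 9
9 → 5

Visit order: 2, 10, 7, 8, 4, 3, 11, 6, 1, 9, 5

4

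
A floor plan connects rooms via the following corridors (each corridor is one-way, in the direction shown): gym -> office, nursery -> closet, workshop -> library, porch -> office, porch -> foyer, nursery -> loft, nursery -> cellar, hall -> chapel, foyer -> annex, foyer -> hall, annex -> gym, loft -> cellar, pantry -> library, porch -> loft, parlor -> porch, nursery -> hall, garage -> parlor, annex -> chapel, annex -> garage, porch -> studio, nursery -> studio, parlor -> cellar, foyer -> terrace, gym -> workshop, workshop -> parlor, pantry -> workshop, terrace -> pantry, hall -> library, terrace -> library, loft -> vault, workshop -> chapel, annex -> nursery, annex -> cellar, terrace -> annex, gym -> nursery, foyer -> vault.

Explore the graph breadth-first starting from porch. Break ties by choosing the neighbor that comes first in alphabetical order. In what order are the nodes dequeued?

Visit porch; enqueue foyer, loft, office, studio → queue [foyer, loft, office, studio]
Visit foyer; enqueue annex, hall, terrace, vault → queue [loft, office, studio, annex, hall, terrace, vault]
Visit loft; enqueue cellar → queue [office, studio, annex, hall, terrace, vault, cellar]
Visit office → queue [studio, annex, hall, terrace, vault, cellar]
Visit studio → queue [annex, hall, terrace, vault, cellar]
Visit annex; enqueue chapel, garage, gym, nursery → queue [hall, terrace, vault, cellar, chapel, garage, gym, nursery]
Visit hall; enqueue library → queue [terrace, vault, cellar, chapel, garage, gym, nursery, library]
Visit terrace; enqueue pantry → queue [vault, cellar, chapel, garage, gym, nursery, library, pantry]
Visit vault → queue [cellar, chapel, garage, gym, nursery, library, pantry]
Visit cellar → queue [chapel, garage, gym, nursery, library, pantry]
Visit chapel → queue [garage, gym, nursery, library, pantry]
Visit garage; enqueue parlor → queue [gym, nursery, library, pantry, parlor]
Visit gym; enqueue workshop → queue [nursery, library, pantry, parlor, workshop]
Visit nursery; enqueue closet → queue [library, pantry, parlor, workshop, closet]
Visit library → queue [pantry, parlor, workshop, closet]
Visit pantry → queue [parlor, workshop, closet]
Visit parlor → queue [workshop, closet]
Visit workshop → queue [closet]
Visit closet → queue []

porch -> foyer -> loft -> office -> studio -> annex -> hall -> terrace -> vault -> cellar -> chapel -> garage -> gym -> nursery -> library -> pantry -> parlor -> workshop -> closet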